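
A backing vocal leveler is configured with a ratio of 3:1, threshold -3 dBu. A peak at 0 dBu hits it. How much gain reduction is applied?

2 dB

The signal is 3 dB above threshold.
After 3:1 compression the overshoot becomes 3/3 = 1 dB.
So the signal is attenuated by 3 − 1 = 2 dB.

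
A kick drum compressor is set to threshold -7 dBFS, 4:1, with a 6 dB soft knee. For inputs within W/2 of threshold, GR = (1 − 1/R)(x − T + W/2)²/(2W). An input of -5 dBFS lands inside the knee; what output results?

-6.5625 dBFS

x − T + W/2 = -5 − (-7) + 3 = 5.
GR = (1 − 1/4) × 5² / 12 = 0.75 × 25 / 12 = 1.5625 dB.
Output = -5 − 1.5625 = -6.5625 dBFS.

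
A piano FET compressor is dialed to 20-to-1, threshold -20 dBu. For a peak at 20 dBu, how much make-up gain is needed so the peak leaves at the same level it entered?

38 dB

Without make-up, output = threshold + overshoot/20 = -20 + 2 = -18 dBu.
Gap to target: 38 dB.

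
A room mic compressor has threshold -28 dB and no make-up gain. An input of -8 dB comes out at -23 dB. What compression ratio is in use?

4:1

Input overshoot = -8 − (-28) = 20 dB; output overshoot = -23 − (-28) = 5 dB.
Ratio = 20 / 5 = 4.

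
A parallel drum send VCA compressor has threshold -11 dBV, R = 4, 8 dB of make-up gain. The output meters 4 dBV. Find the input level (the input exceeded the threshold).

17 dBV

Before make-up, the level was 4 − 8 = -4 dBV.
Post-compression overshoot = -4 − (-11) = 7 dB.
Input overshoot = R × output overshoot = 28 dB → input = -11 + 28 = 17 dBV.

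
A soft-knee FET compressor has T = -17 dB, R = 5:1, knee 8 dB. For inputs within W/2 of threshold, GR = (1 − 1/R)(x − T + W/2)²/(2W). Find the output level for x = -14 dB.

-16.45 dB

x − T + W/2 = -14 − (-17) + 4 = 7.
GR = (1 − 1/5) × 7² / 16 = 0.8 × 49 / 16 = 2.45 dB.
Output = -14 − 2.45 = -16.45 dB.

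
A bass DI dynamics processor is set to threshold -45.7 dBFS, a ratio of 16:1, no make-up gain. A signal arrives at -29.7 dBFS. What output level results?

-29.7 dBFS sits 16 dB over threshold.
16:1 compression reduces that to 16/16 = 1 dB over.
Output = -45.7 + 1 = -44.7 dBFS.

-44.7 dBFS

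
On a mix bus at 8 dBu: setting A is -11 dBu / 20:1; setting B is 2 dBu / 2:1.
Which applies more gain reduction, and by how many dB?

A: 19 dB over, compressed to 0.95 dB over, so 18.05 dB of GR.
B: 6 dB over, compressed to 3 dB over, so 3 dB of GR.
A reduces 15.05 dB more.

A, by 15.05 dB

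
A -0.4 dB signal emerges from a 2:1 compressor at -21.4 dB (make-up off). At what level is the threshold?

-42.4 dB

Gain reduction = -0.4 − (-21.4) = 21 dB; output overshoot = GR / (R − 1) = 21 / 1 = 21 dB.
Threshold = output − output overshoot = -21.4 − 21 = -42.4 dB.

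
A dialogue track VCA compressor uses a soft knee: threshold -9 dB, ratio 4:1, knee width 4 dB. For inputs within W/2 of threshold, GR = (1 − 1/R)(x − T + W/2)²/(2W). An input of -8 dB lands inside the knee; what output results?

-8.84375 dB

x − T + W/2 = -8 − (-9) + 2 = 3.
GR = (1 − 1/4) × 3² / 8 = 0.75 × 9 / 8 = 0.84375 dB.
Output = -8 − 0.84375 = -8.84375 dB.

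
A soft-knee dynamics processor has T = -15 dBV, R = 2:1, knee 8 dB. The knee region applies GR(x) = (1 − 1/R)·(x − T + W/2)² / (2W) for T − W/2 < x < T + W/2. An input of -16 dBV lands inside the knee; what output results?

x − T + W/2 = -16 − (-15) + 4 = 3.
GR = (1 − 1/2) × 3² / 16 = 0.5 × 9 / 16 = 0.28125 dB.
Output = -16 − 0.28125 = -16.28125 dBV.

-16.28125 dBV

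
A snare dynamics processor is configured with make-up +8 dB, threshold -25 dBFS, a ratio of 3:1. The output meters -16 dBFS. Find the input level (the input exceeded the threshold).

-22 dBFS

Stripping the +8 dB make-up gives -24 dBFS at the gain stage.
Post-compression overshoot = -24 − (-25) = 1 dB.
Undo the ratio: input overshoot = 1 × 3 = 3 dB, giving input = -22 dBFS.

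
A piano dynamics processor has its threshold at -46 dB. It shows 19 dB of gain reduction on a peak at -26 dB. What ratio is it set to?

20:1

Input overshoot = -26 − (-46) = 20 dB.
Output overshoot = 20 − 19 = 1 dB.
Ratio = input overshoot / output overshoot = 20 / 1 = 20.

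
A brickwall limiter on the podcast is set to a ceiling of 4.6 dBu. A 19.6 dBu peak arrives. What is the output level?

The limiter clamps the peak to its 4.6 dBu ceiling.

4.6 dBu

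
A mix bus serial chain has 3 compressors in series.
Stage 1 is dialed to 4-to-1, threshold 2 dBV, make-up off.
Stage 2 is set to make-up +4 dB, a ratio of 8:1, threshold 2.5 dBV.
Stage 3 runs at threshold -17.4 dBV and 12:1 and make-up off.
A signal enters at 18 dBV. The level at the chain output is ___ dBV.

Stage 1: 16 dB above 2 dBV, reduced 4:1 to 4 dB above → 6 dBV.
Stage 2: overshoot 3.5 dB → 3.5/8 = 0.4375 dB → 2.9375 dBV; +4 dB make-up → 6.9375 dBV.
Stage 3: overshoot 24.3375 dB → 24.3375/12 = 2.028125 dB → -15.371875 dBV.

-15.371875 dBV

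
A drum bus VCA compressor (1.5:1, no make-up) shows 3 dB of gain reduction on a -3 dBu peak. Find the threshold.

Input is 9 dB above T (since output overshoot × R = input overshoot: (-6 − T)·1.5 = -3 − T gives T = -12 dBu).
Check: -12 + (-3 − (-12))/1.5 = -12 + 6 = -6 dBu. ✓

-12 dBu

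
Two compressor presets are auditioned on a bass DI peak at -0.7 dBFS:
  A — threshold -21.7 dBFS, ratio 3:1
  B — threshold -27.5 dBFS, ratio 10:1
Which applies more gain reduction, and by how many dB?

A: 21 dB over, compressed to 7 dB over, so 14 dB of GR.
B: 26.8 dB over, compressed to 2.68 dB over, so 24.12 dB of GR.
Difference: 10.12 dB in favour of B.

B, by 10.12 dB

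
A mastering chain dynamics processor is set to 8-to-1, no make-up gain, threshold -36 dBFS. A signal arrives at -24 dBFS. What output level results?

Overshoot: -24 − (-36) = 12 dB.
At 8:1 the overshoot is divided by 8, leaving 1.5 dB above threshold.
That puts the output at -34.5 dBFS.

-34.5 dBFS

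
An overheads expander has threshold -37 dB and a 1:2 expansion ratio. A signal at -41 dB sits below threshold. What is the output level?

Below threshold, a 1:2 expander applies gain = (2−1)×(T − x) of attenuation.
(2−1) × 4 = 4 dB, so output = -41 − 4 = -45 dB.

-45 dB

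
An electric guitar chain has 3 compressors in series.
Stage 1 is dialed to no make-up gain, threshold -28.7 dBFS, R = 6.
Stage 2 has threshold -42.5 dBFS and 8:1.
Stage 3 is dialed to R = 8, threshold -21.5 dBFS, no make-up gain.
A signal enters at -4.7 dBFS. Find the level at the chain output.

Stage 1: -4.7 dBFS is 24 dB over -28.7 dBFS; at 6:1 that becomes 4 dB over, giving -24.7 dBFS.
Stage 2: 17.8 dB above -42.5 dBFS, reduced 8:1 to 2.225 dB above → -40.275 dBFS.
Stage 3: -40.275 dBFS ≤ -21.5 dBFS, so stage 3 doesn't engage; output -40.275 dBFS.

-40.275 dBFS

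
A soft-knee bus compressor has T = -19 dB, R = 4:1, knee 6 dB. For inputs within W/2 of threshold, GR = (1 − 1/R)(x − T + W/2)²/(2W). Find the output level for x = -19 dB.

x − T + W/2 = -19 − (-19) + 3 = 3.
GR = (1 − 1/4) × 3² / 12 = 0.75 × 9 / 12 = 0.5625 dB.
Output = -19 − 0.5625 = -19.5625 dB.

-19.5625 dB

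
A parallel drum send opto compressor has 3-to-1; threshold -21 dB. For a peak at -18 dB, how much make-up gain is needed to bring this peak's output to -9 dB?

Overshoot 3 dB → 3/3 = 1 dB after compression, so the compressed level is -21 + 1 = -20 dB.
Make-up = target − compressed = -9 − (-20) = 11 dB.

11 dB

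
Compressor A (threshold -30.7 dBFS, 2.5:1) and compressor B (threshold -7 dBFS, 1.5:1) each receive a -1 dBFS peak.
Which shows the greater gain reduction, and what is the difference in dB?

A, by 15.82 dB

A: GR = 29.7 − 29.7/2.5 = 17.82 dB.
B: GR = 6 − 6/1.5 = 2 dB.
A applies 15.82 dB more gain reduction.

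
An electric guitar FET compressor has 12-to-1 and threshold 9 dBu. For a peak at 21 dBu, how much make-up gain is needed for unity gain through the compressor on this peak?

Without make-up, output = threshold + overshoot/12 = 9 + 1 = 10 dBu.
Gap to target: 11 dB.

11 dB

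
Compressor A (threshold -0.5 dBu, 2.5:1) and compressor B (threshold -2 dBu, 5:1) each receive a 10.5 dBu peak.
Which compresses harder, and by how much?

A: 11 dB over, compressed to 4.4 dB over, so 6.6 dB of GR.
B: 12.5 dB over, compressed to 2.5 dB over, so 10 dB of GR.
B reduces 3.4 dB more.

B, by 3.4 dB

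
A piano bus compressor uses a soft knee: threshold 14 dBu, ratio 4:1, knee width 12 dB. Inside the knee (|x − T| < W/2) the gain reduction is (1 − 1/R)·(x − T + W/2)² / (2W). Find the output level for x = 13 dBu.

x − T + W/2 = 13 − 14 + 6 = 5.
GR = (1 − 1/4) × 5² / 24 = 0.75 × 25 / 24 = 0.78125 dB.
Output = 13 − 0.78125 = 12.21875 dBu.

12.21875 dBu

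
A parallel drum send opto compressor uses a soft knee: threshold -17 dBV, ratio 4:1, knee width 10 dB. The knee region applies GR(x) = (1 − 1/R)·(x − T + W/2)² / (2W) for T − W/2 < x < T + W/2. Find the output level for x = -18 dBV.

-18.6 dBV

x − T + W/2 = -18 − (-17) + 5 = 4.
GR = (1 − 1/4) × 4² / 20 = 0.75 × 16 / 20 = 0.6 dB.
Output = -18 − 0.6 = -18.6 dBV.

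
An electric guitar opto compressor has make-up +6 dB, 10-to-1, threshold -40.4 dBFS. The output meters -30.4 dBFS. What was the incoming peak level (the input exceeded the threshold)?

Stripping the +6 dB make-up gives -36.4 dBFS at the gain stage.
Post-compression overshoot = -36.4 − (-40.4) = 4 dB.
Input overshoot = R × output overshoot = 40 dB → input = -40.4 + 40 = -0.4 dBFS.

-0.4 dBFS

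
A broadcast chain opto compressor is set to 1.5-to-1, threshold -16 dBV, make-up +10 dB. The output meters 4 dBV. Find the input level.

Remove make-up: 4 − 10 = -6 dBV.
The compressed level sits -6 − (-16) = 10 dB over threshold.
Undo the ratio: input overshoot = 10 × 1.5 = 15 dB, giving input = -1 dBV.

-1 dBV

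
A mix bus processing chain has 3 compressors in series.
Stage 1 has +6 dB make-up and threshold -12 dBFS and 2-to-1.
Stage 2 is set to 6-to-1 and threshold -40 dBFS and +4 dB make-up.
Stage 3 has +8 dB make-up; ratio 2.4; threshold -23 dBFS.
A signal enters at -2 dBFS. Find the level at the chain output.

-21.5 dBFS

Stage 1: 10 dB above -12 dBFS, reduced 2:1 to 5 dB above → -7 dBFS; +6 dB make-up → -1 dBFS.
Stage 2: overshoot 39 dB → 39/6 = 6.5 dB → -33.5 dBFS; +4 dB make-up → -29.5 dBFS.
Stage 3: below threshold (-29.5 ≤ -23); passes unchanged; make-up brings it to -21.5 dBFS.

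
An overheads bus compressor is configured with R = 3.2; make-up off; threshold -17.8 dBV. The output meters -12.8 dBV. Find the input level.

Post-compression overshoot = -12.8 − (-17.8) = 5 dB.
Before 3.2:1 compression the overshoot was 5 × 3.2 = 16 dB, so input = -17.8 + 16 = -1.8 dBV.

-1.8 dBV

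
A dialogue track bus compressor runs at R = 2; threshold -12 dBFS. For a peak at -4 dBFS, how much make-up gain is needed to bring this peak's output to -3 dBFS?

Overshoot 8 dB → 8/2 = 4 dB after compression, so the compressed level is -12 + 4 = -8 dBFS.
Make-up = target − compressed = -3 − (-8) = 5 dB.

5 dB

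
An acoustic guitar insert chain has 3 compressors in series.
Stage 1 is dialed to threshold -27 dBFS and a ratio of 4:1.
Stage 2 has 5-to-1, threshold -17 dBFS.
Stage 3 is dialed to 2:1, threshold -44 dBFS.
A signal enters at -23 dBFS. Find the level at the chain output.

-35 dBFS

Stage 1: 4 dB above -27 dBFS, reduced 4:1 to 1 dB above → -26 dBFS.
Stage 2: below threshold (-26 ≤ -17); passes unchanged; output -26 dBFS.
Stage 3: overshoot 18 dB → 18/2 = 9 dB → -35 dBFS.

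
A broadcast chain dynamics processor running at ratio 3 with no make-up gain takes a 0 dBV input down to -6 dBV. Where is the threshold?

-9 dBV

Let T be the threshold. Output overshoot = (input overshoot)/R, so -6 − T = (0 − T)/3.
3·(-6 − T) = 0 − T → 2·T = -18 − 0 = -18.
T = -18/2 = -9 dBV.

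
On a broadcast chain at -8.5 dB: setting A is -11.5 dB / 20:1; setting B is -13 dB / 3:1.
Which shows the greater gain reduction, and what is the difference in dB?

A: 3 dB over, compressed to 0.15 dB over, so 2.85 dB of GR.
B: 4.5 dB over, compressed to 1.5 dB over, so 3 dB of GR.
B applies 0.15 dB more gain reduction.

B, by 0.15 dB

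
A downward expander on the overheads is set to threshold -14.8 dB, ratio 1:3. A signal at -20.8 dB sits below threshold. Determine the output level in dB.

-32.8 dB

Undershoot = (-14.8) − (-20.8) = 6 dB.
At 1:3, that expands to 18 dB under threshold.
Output = -14.8 − 18 = -32.8 dB.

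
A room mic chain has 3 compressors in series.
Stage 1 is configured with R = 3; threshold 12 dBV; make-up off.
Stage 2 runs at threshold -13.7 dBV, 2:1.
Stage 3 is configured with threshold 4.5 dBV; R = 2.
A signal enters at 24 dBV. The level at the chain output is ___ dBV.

Stage 1: 24 dBV is 12 dB over 12 dBV; at 3:1 that becomes 4 dB over, giving 16 dBV.
Stage 2: overshoot 29.7 dB → 29.7/2 = 14.85 dB → 1.15 dBV.
Stage 3: 1.15 dBV ≤ 4.5 dBV, so stage 3 doesn't engage; output 1.15 dBV.

1.15 dBV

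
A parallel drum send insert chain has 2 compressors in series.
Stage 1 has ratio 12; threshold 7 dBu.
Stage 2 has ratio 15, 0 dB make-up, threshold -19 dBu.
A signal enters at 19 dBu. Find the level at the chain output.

-17.2 dBu

Stage 1: 19 dBu is 12 dB over 7 dBu; at 12:1 that becomes 1 dB over, giving 8 dBu.
Stage 2: 8 dBu is 27 dB over -19 dBu; at 15:1 that becomes 1.8 dB over, giving -17.2 dBu.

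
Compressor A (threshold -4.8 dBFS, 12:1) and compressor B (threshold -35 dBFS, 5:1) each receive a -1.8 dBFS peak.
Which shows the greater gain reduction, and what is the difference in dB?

A: GR = 3 − 3/12 = 2.75 dB.
B: GR = 33.2 − 33.2/5 = 26.56 dB.
Difference: 23.81 dB in favour of B.

B, by 23.81 dB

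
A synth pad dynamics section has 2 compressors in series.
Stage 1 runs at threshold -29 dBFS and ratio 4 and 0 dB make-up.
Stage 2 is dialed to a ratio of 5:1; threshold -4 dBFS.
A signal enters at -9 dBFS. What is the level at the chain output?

Stage 1: overshoot 20 dB → 20/4 = 5 dB → -24 dBFS.
Stage 2: -24 dBFS is at or below the -4 dBFS threshold — no compression; output -24 dBFS.

-24 dBFS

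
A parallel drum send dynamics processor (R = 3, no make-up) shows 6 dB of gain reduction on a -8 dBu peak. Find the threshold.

Gain reduction = -8 − (-14) = 6 dB; output overshoot = GR / (R − 1) = 6 / 2 = 3 dB.
Threshold = output − output overshoot = -14 − 3 = -17 dBu.

-17 dBu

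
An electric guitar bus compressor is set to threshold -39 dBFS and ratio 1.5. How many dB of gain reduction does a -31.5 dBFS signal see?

2.5 dB

The signal is 7.5 dB above threshold.
A 1.5:1 ratio leaves 5 dB of that excess.
So the signal is attenuated by 7.5 − 5 = 2.5 dB.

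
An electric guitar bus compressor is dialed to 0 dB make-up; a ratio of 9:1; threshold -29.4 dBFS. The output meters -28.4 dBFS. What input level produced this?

-20.4 dBFS

The compressed level sits -28.4 − (-29.4) = 1 dB over threshold.
Input overshoot = R × output overshoot = 9 dB → input = -29.4 + 9 = -20.4 dBFS.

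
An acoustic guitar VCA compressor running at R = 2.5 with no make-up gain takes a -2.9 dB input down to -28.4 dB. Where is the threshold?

-45.4 dB

Let T be the threshold. Output overshoot = (input overshoot)/R, so -28.4 − T = (-2.9 − T)/2.5.
2.5·(-28.4 − T) = -2.9 − T → 1.5·T = -71 − (-2.9) = -68.1.
T = -68.1/1.5 = -45.4 dB.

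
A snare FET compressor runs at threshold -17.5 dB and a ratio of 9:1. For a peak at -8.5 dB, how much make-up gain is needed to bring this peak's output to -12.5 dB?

4 dB

Overshoot 9 dB → 9/9 = 1 dB after compression, so the compressed level is -17.5 + 1 = -16.5 dB.
Make-up = target − compressed = -12.5 − (-16.5) = 4 dB.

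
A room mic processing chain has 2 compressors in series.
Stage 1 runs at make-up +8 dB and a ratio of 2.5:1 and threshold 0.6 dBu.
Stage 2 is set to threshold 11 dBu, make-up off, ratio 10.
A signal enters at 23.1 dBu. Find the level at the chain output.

11.66 dBu

Stage 1: overshoot 22.5 dB → 22.5/2.5 = 9 dB → 9.6 dBu; +8 dB make-up → 17.6 dBu.
Stage 2: 17.6 dBu is 6.6 dB over 11 dBu; at 10:1 that becomes 0.66 dB over, giving 11.66 dBu.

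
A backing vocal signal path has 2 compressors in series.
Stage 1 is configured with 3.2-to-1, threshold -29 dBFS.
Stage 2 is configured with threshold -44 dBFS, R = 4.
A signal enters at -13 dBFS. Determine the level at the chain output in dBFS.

-39 dBFS

Stage 1: 16 dB above -29 dBFS, reduced 3.2:1 to 5 dB above → -24 dBFS.
Stage 2: overshoot 20 dB → 20/4 = 5 dB → -39 dBFS.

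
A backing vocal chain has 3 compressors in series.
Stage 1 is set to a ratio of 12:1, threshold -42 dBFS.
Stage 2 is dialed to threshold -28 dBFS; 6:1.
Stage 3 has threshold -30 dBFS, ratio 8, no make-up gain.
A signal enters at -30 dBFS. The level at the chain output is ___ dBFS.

-41 dBFS

Stage 1: -30 dBFS is 12 dB over -42 dBFS; at 12:1 that becomes 1 dB over, giving -41 dBFS.
Stage 2: below threshold (-41 ≤ -28); passes unchanged; output -41 dBFS.
Stage 3: -41 dBFS ≤ -30 dBFS, so stage 3 doesn't engage; output -41 dBFS.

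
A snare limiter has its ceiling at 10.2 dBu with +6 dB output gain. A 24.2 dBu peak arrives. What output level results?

At ∞:1, everything above 10.2 dBu is held at the ceiling.
Output gain then adds 6 dB: 10.2 + 6 = 16.2 dBu.

16.2 dBu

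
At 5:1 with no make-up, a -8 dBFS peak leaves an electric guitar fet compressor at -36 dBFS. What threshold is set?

Input is 35 dB above T (since output overshoot × R = input overshoot: (-36 − T)·5 = -8 − T gives T = -43 dBFS).
Check: -43 + (-8 − (-43))/5 = -43 + 7 = -36 dBFS. ✓

-43 dBFS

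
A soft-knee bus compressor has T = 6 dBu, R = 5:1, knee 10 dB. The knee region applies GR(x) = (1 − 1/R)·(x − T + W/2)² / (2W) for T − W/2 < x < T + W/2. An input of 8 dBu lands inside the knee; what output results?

x − T + W/2 = 8 − 6 + 5 = 7.
GR = (1 − 1/5) × 7² / 20 = 0.8 × 49 / 20 = 1.96 dB.
Output = 8 − 1.96 = 6.04 dBu.

6.04 dBu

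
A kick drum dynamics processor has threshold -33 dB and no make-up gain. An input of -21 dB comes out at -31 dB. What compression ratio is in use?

6:1

Input overshoot = -21 − (-33) = 12 dB; output overshoot = -31 − (-33) = 2 dB.
Ratio = 12 / 2 = 6.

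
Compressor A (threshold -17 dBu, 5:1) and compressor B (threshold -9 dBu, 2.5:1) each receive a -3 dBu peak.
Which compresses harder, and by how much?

A: GR = 14 − 14/5 = 11.2 dB.
B: GR = 6 − 6/2.5 = 3.6 dB.
A applies 7.6 dB more gain reduction.

A, by 7.6 dB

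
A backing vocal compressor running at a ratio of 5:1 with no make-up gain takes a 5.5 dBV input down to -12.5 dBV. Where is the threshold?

-17 dBV

Let T be the threshold. Output overshoot = (input overshoot)/R, so -12.5 − T = (5.5 − T)/5.
5·(-12.5 − T) = 5.5 − T → 4·T = -62.5 − 5.5 = -68.
T = -68/4 = -17 dBV.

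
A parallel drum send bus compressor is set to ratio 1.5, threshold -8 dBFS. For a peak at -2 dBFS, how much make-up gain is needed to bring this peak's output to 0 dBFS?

4 dB

The peak compresses to -8 + 6/1.5 = -4 dBFS.
To reach 0 dBFS requires 0 − (-4) = 4 dB of make-up.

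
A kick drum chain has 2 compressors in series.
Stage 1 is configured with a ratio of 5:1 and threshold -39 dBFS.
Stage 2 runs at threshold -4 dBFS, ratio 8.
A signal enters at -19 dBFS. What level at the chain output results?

Stage 1: overshoot 20 dB → 20/5 = 4 dB → -35 dBFS.
Stage 2: -35 dBFS is at or below the -4 dBFS threshold — no compression; output -35 dBFS.

-35 dBFS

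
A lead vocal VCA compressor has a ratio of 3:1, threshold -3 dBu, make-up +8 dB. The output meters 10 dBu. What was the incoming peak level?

Remove make-up: 10 − 8 = 2 dBu.
The compressed level sits 2 − (-3) = 5 dB over threshold.
Undo the ratio: input overshoot = 5 × 3 = 15 dB, giving input = 12 dBu.

12 dBu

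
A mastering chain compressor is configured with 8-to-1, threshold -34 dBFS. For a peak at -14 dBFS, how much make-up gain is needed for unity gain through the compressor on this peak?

17.5 dB

The peak compresses to -34 + 20/8 = -31.5 dBFS.
To reach -14 dBFS requires -14 − (-31.5) = 17.5 dB of make-up.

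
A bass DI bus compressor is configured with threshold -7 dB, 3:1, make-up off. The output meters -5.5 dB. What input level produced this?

That's 1.5 dB above the -7 dB threshold.
Input overshoot = R × output overshoot = 4.5 dB → input = -7 + 4.5 = -2.5 dB.

-2.5 dB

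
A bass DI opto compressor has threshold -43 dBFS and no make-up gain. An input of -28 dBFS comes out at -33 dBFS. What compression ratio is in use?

1.5:1

Input overshoot = -28 − (-43) = 15 dB; output overshoot = -33 − (-43) = 10 dB.
Ratio = 15 / 10 = 1.5.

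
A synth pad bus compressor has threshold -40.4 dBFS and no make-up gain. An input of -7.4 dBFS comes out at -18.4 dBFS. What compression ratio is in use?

1.5:1

Input overshoot = -7.4 − (-40.4) = 33 dB; output overshoot = -18.4 − (-40.4) = 22 dB.
Ratio = 33 / 22 = 1.5.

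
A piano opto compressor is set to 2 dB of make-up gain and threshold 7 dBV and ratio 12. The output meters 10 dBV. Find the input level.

19 dBV

Stripping the +2 dB make-up gives 8 dBV at the gain stage.
Post-compression overshoot = 8 − 7 = 1 dB.
Input overshoot = R × output overshoot = 12 dB → input = 7 + 12 = 19 dBV.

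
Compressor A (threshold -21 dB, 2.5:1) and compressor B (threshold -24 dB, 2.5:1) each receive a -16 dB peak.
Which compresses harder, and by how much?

B, by 1.8 dB

A: GR = 5 − 5/2.5 = 3 dB.
B: GR = 8 − 8/2.5 = 4.8 dB.
B reduces 1.8 dB more.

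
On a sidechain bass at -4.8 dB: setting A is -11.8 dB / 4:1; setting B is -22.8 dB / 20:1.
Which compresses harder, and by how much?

A: overshoot 7 dB → output overshoot 1.75 dB → GR 5.25 dB.
B: overshoot 18 dB → output overshoot 0.9 dB → GR 17.1 dB.
Difference: 11.85 dB in favour of B.

B, by 11.85 dB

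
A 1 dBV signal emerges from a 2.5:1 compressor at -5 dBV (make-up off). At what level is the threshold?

-9 dBV

Gain reduction = 1 − (-5) = 6 dB; output overshoot = GR / (R − 1) = 6 / 1.5 = 4 dB.
Threshold = output − output overshoot = -5 − 4 = -9 dBV.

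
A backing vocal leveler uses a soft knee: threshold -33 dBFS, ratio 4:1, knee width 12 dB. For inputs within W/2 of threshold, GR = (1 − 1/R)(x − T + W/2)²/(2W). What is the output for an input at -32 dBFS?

x − T + W/2 = -32 − (-33) + 6 = 7.
GR = (1 − 1/4) × 7² / 24 = 0.75 × 49 / 24 = 1.53125 dB.
Output = -32 − 1.53125 = -33.53125 dBFS.

-33.53125 dBFS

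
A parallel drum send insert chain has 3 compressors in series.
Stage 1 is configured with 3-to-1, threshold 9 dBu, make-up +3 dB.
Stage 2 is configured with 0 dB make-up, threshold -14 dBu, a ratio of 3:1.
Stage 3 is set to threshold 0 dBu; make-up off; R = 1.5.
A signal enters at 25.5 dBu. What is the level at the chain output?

-3.5 dBu

Stage 1: overshoot 16.5 dB → 16.5/3 = 5.5 dB → 14.5 dBu; +3 dB make-up → 17.5 dBu.
Stage 2: 31.5 dB above -14 dBu, reduced 3:1 to 10.5 dB above → -3.5 dBu.
Stage 3: -3.5 dBu is at or below the 0 dBu threshold — no compression; output -3.5 dBu.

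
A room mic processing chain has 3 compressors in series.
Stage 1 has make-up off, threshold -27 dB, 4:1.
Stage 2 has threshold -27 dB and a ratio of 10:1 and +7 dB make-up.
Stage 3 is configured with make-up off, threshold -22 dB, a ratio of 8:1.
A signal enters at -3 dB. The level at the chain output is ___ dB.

-21.675 dB

Stage 1: overshoot 24 dB → 24/4 = 6 dB → -21 dB.
Stage 2: -21 dB is 6 dB over -27 dB; at 10:1 that becomes 0.6 dB over, giving -26.4 dB; +7 dB make-up → -19.4 dB.
Stage 3: 2.6 dB above -22 dB, reduced 8:1 to 0.325 dB above → -21.675 dB.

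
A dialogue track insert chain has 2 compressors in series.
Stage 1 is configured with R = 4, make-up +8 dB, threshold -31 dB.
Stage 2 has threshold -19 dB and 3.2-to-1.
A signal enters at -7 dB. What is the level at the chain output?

-18.375 dB

Stage 1: overshoot 24 dB → 24/4 = 6 dB → -25 dB; +8 dB make-up → -17 dB.
Stage 2: -17 dB is 2 dB over -19 dB; at 3.2:1 that becomes 0.625 dB over, giving -18.375 dB.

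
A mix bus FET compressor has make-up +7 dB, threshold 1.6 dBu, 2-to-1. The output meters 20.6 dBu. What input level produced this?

25.6 dBu

Remove make-up: 20.6 − 7 = 13.6 dBu.
Post-compression overshoot = 13.6 − 1.6 = 12 dB.
Before 2:1 compression the overshoot was 12 × 2 = 24 dB, so input = 1.6 + 24 = 25.6 dBu.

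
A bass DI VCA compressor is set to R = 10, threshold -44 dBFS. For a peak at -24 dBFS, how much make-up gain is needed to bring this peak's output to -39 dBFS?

Overshoot 20 dB → 20/10 = 2 dB after compression, so the compressed level is -44 + 2 = -42 dBFS.
Make-up = target − compressed = -39 − (-42) = 3 dB.

3 dB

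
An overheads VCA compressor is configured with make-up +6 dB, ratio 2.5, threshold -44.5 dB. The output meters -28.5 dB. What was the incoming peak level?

Stripping the +6 dB make-up gives -34.5 dB at the gain stage.
Post-compression overshoot = -34.5 − (-44.5) = 10 dB.
Undo the ratio: input overshoot = 10 × 2.5 = 25 dB, giving input = -19.5 dB.

-19.5 dB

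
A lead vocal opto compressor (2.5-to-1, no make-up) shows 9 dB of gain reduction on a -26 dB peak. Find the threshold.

Input is 15 dB above T (since output overshoot × R = input overshoot: (-35 − T)·2.5 = -26 − T gives T = -41 dB).
Check: -41 + (-26 − (-41))/2.5 = -41 + 6 = -35 dB. ✓

-41 dB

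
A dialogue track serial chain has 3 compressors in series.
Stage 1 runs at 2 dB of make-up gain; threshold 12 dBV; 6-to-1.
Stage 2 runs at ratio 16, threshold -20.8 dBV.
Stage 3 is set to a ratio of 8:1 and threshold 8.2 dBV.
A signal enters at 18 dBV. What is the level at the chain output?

Stage 1: 18 dBV is 6 dB over 12 dBV; at 6:1 that becomes 1 dB over, giving 13 dBV; +2 dB make-up → 15 dBV.
Stage 2: 35.8 dB above -20.8 dBV, reduced 16:1 to 2.2375 dB above → -18.5625 dBV.
Stage 3: -18.5625 dBV ≤ 8.2 dBV, so stage 3 doesn't engage; output -18.5625 dBV.

-18.5625 dBV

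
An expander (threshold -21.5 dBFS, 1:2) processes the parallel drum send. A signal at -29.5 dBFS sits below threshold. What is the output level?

Undershoot = (-21.5) − (-29.5) = 8 dB.
At 1:2, that expands to 16 dB under threshold.
Output = -21.5 − 16 = -37.5 dBFS.

-37.5 dBFS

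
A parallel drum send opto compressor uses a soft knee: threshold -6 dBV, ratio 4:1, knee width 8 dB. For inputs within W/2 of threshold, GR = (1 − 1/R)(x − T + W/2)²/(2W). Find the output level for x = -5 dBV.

-6.171875 dBV

x − T + W/2 = -5 − (-6) + 4 = 5.
GR = (1 − 1/4) × 5² / 16 = 0.75 × 25 / 16 = 1.171875 dB.
Output = -5 − 1.171875 = -6.171875 dBV.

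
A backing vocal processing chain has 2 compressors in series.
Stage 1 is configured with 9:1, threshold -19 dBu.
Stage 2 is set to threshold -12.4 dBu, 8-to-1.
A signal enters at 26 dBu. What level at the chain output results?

-14 dBu

Stage 1: overshoot 45 dB → 45/9 = 5 dB → -14 dBu.
Stage 2: -14 dBu ≤ -12.4 dBu, so stage 2 doesn't engage; output -14 dBu.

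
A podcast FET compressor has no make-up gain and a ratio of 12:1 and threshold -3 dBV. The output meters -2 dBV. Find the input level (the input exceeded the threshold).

The compressed level sits -2 − (-3) = 1 dB over threshold.
Undo the ratio: input overshoot = 1 × 12 = 12 dB, giving input = 9 dBV.

9 dBV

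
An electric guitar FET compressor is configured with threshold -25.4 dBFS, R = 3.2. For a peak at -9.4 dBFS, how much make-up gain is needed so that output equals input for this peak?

11 dB

Without make-up, output = threshold + overshoot/3.2 = -25.4 + 5 = -20.4 dBFS.
Gap to target: 11 dB.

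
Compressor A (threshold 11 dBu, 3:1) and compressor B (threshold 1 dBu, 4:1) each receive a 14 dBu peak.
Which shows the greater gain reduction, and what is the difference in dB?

B, by 7.75 dB

A: GR = 3 − 3/3 = 2 dB.
B: GR = 13 − 13/4 = 9.75 dB.
B reduces 7.75 dB more.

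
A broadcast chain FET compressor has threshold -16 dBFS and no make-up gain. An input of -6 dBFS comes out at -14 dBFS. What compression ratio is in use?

5:1

Input overshoot = -6 − (-16) = 10 dB; output overshoot = -14 − (-16) = 2 dB.
Ratio = 10 / 2 = 5.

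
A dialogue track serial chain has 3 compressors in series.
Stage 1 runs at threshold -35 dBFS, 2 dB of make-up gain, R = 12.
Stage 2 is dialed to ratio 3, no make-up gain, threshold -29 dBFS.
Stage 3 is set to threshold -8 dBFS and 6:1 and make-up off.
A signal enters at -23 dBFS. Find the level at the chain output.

-32 dBFS

Stage 1: 12 dB above -35 dBFS, reduced 12:1 to 1 dB above → -34 dBFS; +2 dB make-up → -32 dBFS.
Stage 2: below threshold (-32 ≤ -29); passes unchanged; output -32 dBFS.
Stage 3: below threshold (-32 ≤ -8); passes unchanged; output -32 dBFS.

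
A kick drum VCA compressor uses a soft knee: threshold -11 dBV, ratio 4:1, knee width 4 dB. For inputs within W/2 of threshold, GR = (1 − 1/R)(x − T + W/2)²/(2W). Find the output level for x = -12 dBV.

-12.09375 dBV

x − T + W/2 = -12 − (-11) + 2 = 1.
GR = (1 − 1/4) × 1² / 8 = 0.75 × 1 / 8 = 0.09375 dB.
Output = -12 − 0.09375 = -12.09375 dBV.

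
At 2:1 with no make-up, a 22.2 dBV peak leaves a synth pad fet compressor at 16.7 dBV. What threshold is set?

Input is 11 dB above T (since output overshoot × R = input overshoot: (16.7 − T)·2 = 22.2 − T gives T = 11.2 dBV).
Check: 11.2 + (22.2 − 11.2)/2 = 11.2 + 5.5 = 16.7 dBV. ✓

11.2 dBV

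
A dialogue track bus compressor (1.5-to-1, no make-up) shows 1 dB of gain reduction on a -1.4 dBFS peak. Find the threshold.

-4.4 dBFS

Gain reduction = -1.4 − (-2.4) = 1 dB; output overshoot = GR / (R − 1) = 1 / 0.5 = 2 dB.
Threshold = output − output overshoot = -2.4 − 2 = -4.4 dBFS.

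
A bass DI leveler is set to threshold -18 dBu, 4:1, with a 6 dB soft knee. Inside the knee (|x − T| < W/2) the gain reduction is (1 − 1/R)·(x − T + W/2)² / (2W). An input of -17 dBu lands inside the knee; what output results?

-18 dBu

x − T + W/2 = -17 − (-18) + 3 = 4.
GR = (1 − 1/4) × 4² / 12 = 0.75 × 16 / 12 = 1 dB.
Output = -17 − 1 = -18 dBu.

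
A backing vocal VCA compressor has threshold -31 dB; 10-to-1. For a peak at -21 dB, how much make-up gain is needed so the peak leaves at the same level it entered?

Overshoot 10 dB → 10/10 = 1 dB after compression, so the compressed level is -31 + 1 = -30 dB.
Make-up = target − compressed = -21 − (-30) = 9 dB.

9 dB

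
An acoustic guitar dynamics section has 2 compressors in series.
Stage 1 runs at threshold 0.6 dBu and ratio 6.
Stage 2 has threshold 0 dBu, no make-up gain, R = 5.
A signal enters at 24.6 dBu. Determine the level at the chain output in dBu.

Stage 1: 24 dB above 0.6 dBu, reduced 6:1 to 4 dB above → 4.6 dBu.
Stage 2: 4.6 dB above 0 dBu, reduced 5:1 to 0.92 dB above → 0.92 dBu.

0.92 dBu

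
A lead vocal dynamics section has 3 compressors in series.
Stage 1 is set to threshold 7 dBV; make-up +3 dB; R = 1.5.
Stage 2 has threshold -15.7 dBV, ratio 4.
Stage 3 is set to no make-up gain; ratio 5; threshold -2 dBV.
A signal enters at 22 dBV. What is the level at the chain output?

Stage 1: 22 dBV is 15 dB over 7 dBV; at 1.5:1 that becomes 10 dB over, giving 17 dBV; +3 dB make-up → 20 dBV.
Stage 2: 20 dBV is 35.7 dB over -15.7 dBV; at 4:1 that becomes 8.925 dB over, giving -6.775 dBV.
Stage 3: -6.775 dBV is at or below the -2 dBV threshold — no compression; output -6.775 dBV.

-6.775 dBV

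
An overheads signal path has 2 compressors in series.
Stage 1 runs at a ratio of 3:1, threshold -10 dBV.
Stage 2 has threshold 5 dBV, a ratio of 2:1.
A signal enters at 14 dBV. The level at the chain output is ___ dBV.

Stage 1: overshoot 24 dB → 24/3 = 8 dB → -2 dBV.
Stage 2: -2 dBV is at or below the 5 dBV threshold — no compression; output -2 dBV.

-2 dBV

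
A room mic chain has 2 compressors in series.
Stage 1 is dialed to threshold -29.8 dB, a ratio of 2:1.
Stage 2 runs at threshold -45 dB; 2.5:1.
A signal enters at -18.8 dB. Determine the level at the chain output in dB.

-36.72 dB

Stage 1: overshoot 11 dB → 11/2 = 5.5 dB → -24.3 dB.
Stage 2: -24.3 dB is 20.7 dB over -45 dB; at 2.5:1 that becomes 8.28 dB over, giving -36.72 dB.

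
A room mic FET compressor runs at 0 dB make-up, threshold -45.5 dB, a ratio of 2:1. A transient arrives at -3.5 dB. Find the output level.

-24.5 dB

The input is 42 dB above the -45.5 dB threshold.
At 2:1 the overshoot is divided by 2, leaving 21 dB above threshold.
That puts the output at -24.5 dB.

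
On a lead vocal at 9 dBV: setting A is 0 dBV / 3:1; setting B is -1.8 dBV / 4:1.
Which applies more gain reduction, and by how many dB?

A: overshoot 9 dB → output overshoot 3 dB → GR 6 dB.
B: overshoot 10.8 dB → output overshoot 2.7 dB → GR 8.1 dB.
B reduces 2.1 dB more.

B, by 2.1 dB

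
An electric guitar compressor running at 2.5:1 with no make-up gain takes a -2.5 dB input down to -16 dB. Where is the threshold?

Gain reduction = -2.5 − (-16) = 13.5 dB; output overshoot = GR / (R − 1) = 13.5 / 1.5 = 9 dB.
Threshold = output − output overshoot = -16 − 9 = -25 dB.

-25 dB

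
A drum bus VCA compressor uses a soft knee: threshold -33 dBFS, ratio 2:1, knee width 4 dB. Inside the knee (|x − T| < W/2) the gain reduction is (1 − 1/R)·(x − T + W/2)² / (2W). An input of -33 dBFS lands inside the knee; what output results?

x − T + W/2 = -33 − (-33) + 2 = 2.
GR = (1 − 1/2) × 2² / 8 = 0.5 × 4 / 8 = 0.25 dB.
Output = -33 − 0.25 = -33.25 dBFS.

-33.25 dBFS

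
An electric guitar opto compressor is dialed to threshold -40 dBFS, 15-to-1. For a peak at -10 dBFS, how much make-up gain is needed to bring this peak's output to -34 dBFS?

4 dB

The peak compresses to -40 + 30/15 = -38 dBFS.
To reach -34 dBFS requires -34 − (-38) = 4 dB of make-up.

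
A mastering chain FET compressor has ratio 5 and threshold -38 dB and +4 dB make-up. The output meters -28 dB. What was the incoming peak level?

-8 dB

Stripping the +4 dB make-up gives -32 dB at the gain stage.
That's 6 dB above the -38 dB threshold.
Undo the ratio: input overshoot = 6 × 5 = 30 dB, giving input = -8 dB.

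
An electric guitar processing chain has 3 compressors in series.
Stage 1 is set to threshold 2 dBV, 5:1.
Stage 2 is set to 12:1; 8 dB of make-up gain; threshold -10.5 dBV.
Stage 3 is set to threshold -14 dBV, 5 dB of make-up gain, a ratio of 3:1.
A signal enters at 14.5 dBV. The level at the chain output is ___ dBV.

Stage 1: 14.5 dBV is 12.5 dB over 2 dBV; at 5:1 that becomes 2.5 dB over, giving 4.5 dBV.
Stage 2: 15 dB above -10.5 dBV, reduced 12:1 to 1.25 dB above → -9.25 dBV; +8 dB make-up → -1.25 dBV.
Stage 3: overshoot 12.75 dB → 12.75/3 = 4.25 dB → -9.75 dBV; +5 dB make-up → -4.75 dBV.

-4.75 dBV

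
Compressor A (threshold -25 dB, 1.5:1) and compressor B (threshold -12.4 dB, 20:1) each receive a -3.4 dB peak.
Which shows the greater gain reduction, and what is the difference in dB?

B, by 1.35 dB

A: GR = 21.6 − 21.6/1.5 = 7.2 dB.
B: GR = 9 − 9/20 = 8.55 dB.
B reduces 1.35 dB more.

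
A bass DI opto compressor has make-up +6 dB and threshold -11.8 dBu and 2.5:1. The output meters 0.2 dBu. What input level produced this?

3.2 dBu

Remove make-up: 0.2 − 6 = -5.8 dBu.
That's 6 dB above the -11.8 dBu threshold.
Before 2.5:1 compression the overshoot was 6 × 2.5 = 15 dB, so input = -11.8 + 15 = 3.2 dBu.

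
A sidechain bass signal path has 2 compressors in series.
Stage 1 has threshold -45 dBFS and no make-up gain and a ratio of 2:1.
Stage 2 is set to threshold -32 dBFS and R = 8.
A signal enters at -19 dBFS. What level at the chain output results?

-32 dBFS

Stage 1: 26 dB above -45 dBFS, reduced 2:1 to 13 dB above → -32 dBFS.
Stage 2: below threshold (-32 ≤ -32); passes unchanged; output -32 dBFS.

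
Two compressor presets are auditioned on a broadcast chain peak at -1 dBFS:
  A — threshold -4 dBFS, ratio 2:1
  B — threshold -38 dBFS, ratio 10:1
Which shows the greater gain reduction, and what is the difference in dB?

B, by 31.8 dB

A: 3 dB over, compressed to 1.5 dB over, so 1.5 dB of GR.
B: 37 dB over, compressed to 3.7 dB over, so 33.3 dB of GR.
Difference: 31.8 dB in favour of B.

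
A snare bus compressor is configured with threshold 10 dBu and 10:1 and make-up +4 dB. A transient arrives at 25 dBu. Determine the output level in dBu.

15.5 dBu

Overshoot: 25 − 10 = 15 dB.
At 10:1 the overshoot is divided by 10, leaving 1.5 dB above threshold.
So the level is 10 + 1.5 = 11.5 dBu; make-up adds 4 dB, giving 15.5 dBu.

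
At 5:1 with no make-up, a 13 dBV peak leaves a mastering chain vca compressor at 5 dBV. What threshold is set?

3 dBV

Let T be the threshold. Output overshoot = (input overshoot)/R, so 5 − T = (13 − T)/5.
5·(5 − T) = 13 − T → 4·T = 25 − 13 = 12.
T = 12/4 = 3 dBV.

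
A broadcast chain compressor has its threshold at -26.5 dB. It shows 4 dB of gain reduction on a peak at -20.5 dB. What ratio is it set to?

3:1

Input overshoot = -20.5 − (-26.5) = 6 dB.
Output overshoot = 6 − 4 = 2 dB.
Ratio = input overshoot / output overshoot = 6 / 2 = 3.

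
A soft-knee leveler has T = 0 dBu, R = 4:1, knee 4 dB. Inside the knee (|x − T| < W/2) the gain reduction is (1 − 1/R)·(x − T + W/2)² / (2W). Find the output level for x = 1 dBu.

0.15625 dBu

x − T + W/2 = 1 − 0 + 2 = 3.
GR = (1 − 1/4) × 3² / 8 = 0.75 × 9 / 8 = 0.84375 dB.
Output = 1 − 0.84375 = 0.15625 dBu.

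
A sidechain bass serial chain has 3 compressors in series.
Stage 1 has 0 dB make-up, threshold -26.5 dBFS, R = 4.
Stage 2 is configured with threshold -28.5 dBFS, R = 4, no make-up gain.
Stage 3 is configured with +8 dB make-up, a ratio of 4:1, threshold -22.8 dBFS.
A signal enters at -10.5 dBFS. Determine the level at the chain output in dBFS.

-19 dBFS

Stage 1: overshoot 16 dB → 16/4 = 4 dB → -22.5 dBFS.
Stage 2: -22.5 dBFS is 6 dB over -28.5 dBFS; at 4:1 that becomes 1.5 dB over, giving -27 dBFS.
Stage 3: -27 dBFS is at or below the -22.8 dBFS threshold — no compression; make-up brings it to -19 dBFS.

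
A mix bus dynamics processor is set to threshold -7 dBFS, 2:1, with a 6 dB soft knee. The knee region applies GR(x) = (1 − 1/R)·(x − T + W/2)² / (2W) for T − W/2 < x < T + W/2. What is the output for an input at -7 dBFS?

x − T + W/2 = -7 − (-7) + 3 = 3.
GR = (1 − 1/2) × 3² / 12 = 0.5 × 9 / 12 = 0.375 dB.
Output = -7 − 0.375 = -7.375 dBFS.

-7.375 dBFS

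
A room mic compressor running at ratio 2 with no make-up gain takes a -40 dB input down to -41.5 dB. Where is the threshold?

Input is 3 dB above T (since output overshoot × R = input overshoot: (-41.5 − T)·2 = -40 − T gives T = -43 dB).
Check: -43 + (-40 − (-43))/2 = -43 + 1.5 = -41.5 dB. ✓

-43 dB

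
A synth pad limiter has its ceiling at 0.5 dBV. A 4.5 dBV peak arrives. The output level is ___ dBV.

0.5 dBV

A brickwall limiter is an ∞:1 compressor: any input above the ceiling is clamped to 0.5 dBV.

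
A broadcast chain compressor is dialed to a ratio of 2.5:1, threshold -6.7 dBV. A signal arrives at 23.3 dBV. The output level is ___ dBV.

5.3 dBV

The input is 30 dB above the -6.7 dBV threshold.
The 30 dB excess becomes 12 dB after 2.5:1 reduction.
That puts the output at 5.3 dBV.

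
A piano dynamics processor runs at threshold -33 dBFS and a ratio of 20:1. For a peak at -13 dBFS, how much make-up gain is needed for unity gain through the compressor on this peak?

19 dB

The peak compresses to -33 + 20/20 = -32 dBFS.
To reach -13 dBFS requires -13 − (-32) = 19 dB of make-up.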